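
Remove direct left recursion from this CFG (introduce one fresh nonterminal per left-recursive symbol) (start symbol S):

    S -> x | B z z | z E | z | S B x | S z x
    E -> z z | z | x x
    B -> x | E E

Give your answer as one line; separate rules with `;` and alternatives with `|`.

S -> x S' | B z z S' | z E S' | z S'; E -> z z | z | x x; B -> x | E E; S' -> B x S' | z x S' | ε

Directly left-recursive nonterminal: S.
For S: α = {B x, z x}, β = {x, B z z, z E, z}. Rewrite as S → β S' and S' → α S' | ε.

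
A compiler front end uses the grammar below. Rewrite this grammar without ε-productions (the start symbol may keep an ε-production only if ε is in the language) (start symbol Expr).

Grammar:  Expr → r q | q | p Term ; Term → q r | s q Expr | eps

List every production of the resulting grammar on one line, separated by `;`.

The nullable symbols are {Term}.
ε ∉ L(G), so no ε-production is kept.
Expand every rule over subsets of its nullable positions: Expr → p Term gives p Term | p.

Expr → r q | q | p Term | p; Term → q r | s q Expr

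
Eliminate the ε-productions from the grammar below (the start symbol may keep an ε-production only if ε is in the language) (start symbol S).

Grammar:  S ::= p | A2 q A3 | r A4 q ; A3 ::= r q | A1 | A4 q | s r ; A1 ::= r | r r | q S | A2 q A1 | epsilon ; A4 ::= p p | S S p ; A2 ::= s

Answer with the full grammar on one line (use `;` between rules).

S ::= p | A2 q A3 | A2 q | r A4 q; A3 ::= r q | A1 | A4 q | s r; A1 ::= r | r r | q S | A2 q A1 | A2 q; A4 ::= p p | S S p; A2 ::= s

The nullable symbols are {A1, A3}.
ε ∉ L(G), so no ε-production is kept.
Expand every rule over subsets of its nullable positions: S → A2 q A3 gives A2 q A3 | A2 q. A1 → A2 q A1 gives A2 q A1 | A2 q.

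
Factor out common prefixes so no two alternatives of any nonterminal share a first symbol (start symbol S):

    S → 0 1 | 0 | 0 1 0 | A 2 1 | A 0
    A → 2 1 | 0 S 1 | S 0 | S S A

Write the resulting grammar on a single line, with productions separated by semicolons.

S → 0 S' | A S''; A → 2 1 | 0 S 1 | S A'; S' → ε | 1 S'''; S'' → 2 1 | 0; A' → 0 | S A; S''' → ε | 0

S has alternatives sharing prefix '0': factor to S → 0 S' with S' → 1 | ε | 1 0.
S has alternatives sharing prefix 'A': factor to S → A S'' with S'' → 2 1 | 0.
A has alternatives sharing prefix 'S': factor to A → S A' with A' → 0 | S A.
S' has alternatives sharing prefix '1': factor to S' → 1 S''' with S''' → ε | 0.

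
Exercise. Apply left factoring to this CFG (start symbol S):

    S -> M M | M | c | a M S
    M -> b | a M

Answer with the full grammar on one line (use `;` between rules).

S has alternatives sharing prefix 'M': factor to S → M S' with S' → M | ε.

S -> c | a M S | M S'; M -> b | a M; S' -> M | eps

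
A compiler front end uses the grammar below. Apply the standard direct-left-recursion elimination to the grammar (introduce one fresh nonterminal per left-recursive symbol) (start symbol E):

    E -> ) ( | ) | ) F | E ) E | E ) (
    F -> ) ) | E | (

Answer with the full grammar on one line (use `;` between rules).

E -> ) ( E' | ) E' | ) F E'; F -> ) ) | E | (; E' -> ) E E' | ) ( E' | ε

E is directly left-recursive.
For E: α = {) E, ) (}, β = {) (, ), ) F}. Rewrite as E → β E' and E' → α E' | ε.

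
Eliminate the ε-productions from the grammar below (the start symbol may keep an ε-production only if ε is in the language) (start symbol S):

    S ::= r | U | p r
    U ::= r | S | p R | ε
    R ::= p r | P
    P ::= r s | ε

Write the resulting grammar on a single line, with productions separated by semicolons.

S ::= r | U | p r | ε; U ::= r | S | p R | p; R ::= p r | P; P ::= r s

Nullable nonterminals: {P, R, S, U}.
ε ∈ L(G) since S is nullable, so keep S → ε.
Add the nullable-subset variants: U → p R gives p R | p.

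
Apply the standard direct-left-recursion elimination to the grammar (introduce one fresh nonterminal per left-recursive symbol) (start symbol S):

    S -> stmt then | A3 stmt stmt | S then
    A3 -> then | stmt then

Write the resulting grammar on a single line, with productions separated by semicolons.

Left recursion appears on S.
For S: α = {then}, β = {stmt then, A3 stmt stmt}. Rewrite as S → β S' and S' → α S' | ε.

S -> stmt then S' | A3 stmt stmt S'; A3 -> then | stmt then; S' -> then S' | epsilon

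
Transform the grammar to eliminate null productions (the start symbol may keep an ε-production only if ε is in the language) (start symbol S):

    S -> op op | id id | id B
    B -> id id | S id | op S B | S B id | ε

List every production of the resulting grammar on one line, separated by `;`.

S -> op op | id id | id B | id; B -> id id | S id | op S B | op S | S B id

Nullable set = {B}.
ε ∉ L(G), so no ε-production is kept.
Expand every rule over subsets of its nullable positions: S → id B gives id B | id. B → op S B gives op S B | op S.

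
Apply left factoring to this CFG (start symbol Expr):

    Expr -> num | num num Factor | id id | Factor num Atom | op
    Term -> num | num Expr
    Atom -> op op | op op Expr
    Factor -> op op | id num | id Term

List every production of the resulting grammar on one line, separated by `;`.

Expr has alternatives sharing prefix 'num': factor to Expr → num Expr1 with Expr1 → ε | num Factor.
Term has alternatives sharing prefix 'num': factor to Term → num Term1 with Term1 → ε | Expr.
Atom has alternatives sharing prefix 'op op': factor to Atom → op op Atom1 with Atom1 → ε | Expr.
Factor has alternatives sharing prefix 'id': factor to Factor → id Factor1 with Factor1 → num | Term.

Expr -> id id | Factor num Atom | op | num Expr1; Term -> num Term1; Atom -> op op Atom1; Factor -> op op | id Factor1; Expr1 -> ε | num Factor; Term1 -> ε | Expr; Atom1 -> ε | Expr; Factor1 -> num | Term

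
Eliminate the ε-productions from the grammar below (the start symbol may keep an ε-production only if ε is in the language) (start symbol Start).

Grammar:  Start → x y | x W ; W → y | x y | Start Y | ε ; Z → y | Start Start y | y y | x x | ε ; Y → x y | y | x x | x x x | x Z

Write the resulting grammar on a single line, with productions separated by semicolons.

Nullable nonterminals: {W, Z}.
ε ∉ L(G), so no ε-production is kept.
Expand every rule over subsets of its nullable positions: Start → x W gives x W | x. Y → x Z gives x Z | x.

Start → x y | x W | x; W → y | x y | Start Y; Z → y | Start Start y | y y | x x; Y → x y | y | x x | x x x | x Z | x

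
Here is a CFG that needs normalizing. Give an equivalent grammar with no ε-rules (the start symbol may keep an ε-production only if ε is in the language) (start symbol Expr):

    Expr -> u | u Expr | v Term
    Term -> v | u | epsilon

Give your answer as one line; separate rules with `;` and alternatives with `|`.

Expr -> u | u Expr | v Term | v; Term -> v | u

Nullable nonterminals: {Term}.
ε ∉ L(G), so no ε-production is kept.
Add the nullable-subset variants: Expr → v Term gives v Term | v.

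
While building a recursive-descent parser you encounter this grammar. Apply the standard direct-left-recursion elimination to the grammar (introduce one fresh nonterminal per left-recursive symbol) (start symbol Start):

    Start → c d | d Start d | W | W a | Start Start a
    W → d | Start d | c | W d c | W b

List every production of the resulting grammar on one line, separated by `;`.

Start, W are directly left-recursive.
For Start: α = {Start a}, β = {c d, d Start d, W, W a}. Rewrite as Start → β Start1 and Start1 → α Start1 | ε.
For W: α = {d c, b}, β = {d, Start d, c}. Rewrite as W → β W1 and W1 → α W1 | ε.

Start → c d Start1 | d Start d Start1 | W Start1 | W a Start1; W → d W1 | Start d W1 | c W1; Start1 → Start a Start1 | ε; W1 → d c W1 | b W1 | ε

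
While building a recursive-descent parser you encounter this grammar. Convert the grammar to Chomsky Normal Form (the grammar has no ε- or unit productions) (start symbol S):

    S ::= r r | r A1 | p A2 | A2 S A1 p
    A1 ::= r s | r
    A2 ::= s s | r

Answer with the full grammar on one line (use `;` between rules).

Introduce a nonterminal for each terminal appearing in a rule of length ≥ 2: X1 → r, X2 → p, X3 → s.
Binarize each right-hand side of length ≥ 3 by chaining fresh nonterminals (Y1, Y2, …): affected rules were S → A2 S A1 X2.

S ::= X1 X1 | X1 A1 | X2 A2 | A2 Y1; A1 ::= X1 X3 | r; A2 ::= X3 X3 | r; X1 ::= r; X2 ::= p; X3 ::= s; Y1 ::= S Y2; Y2 ::= A1 X2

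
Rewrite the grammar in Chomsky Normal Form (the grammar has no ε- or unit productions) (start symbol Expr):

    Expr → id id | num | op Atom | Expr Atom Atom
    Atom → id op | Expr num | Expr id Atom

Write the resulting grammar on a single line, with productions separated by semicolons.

Introduce a nonterminal for each terminal appearing in a rule of length ≥ 2: X1 → id, X2 → op, X3 → num.
Binarize each right-hand side of length ≥ 3 by chaining fresh nonterminals (Y1, Y2, …): affected rules were Expr → Expr Atom Atom; Atom → Expr X1 Atom.

Expr → X1 X1 | num | X2 Atom | Expr Y1; Atom → X1 X2 | Expr X3 | Expr Y2; X1 → id; X2 → op; X3 → num; Y1 → Atom Atom; Y2 → X1 Atom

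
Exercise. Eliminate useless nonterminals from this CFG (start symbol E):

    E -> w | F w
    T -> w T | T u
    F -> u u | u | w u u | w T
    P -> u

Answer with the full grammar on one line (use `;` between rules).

E -> w | F w; F -> u u | u | w u u

Generating nonterminals: {E, F, P}.
Reachable from E after that: {E, F}.
Removed useless symbols: {P, T} and every production mentioning them.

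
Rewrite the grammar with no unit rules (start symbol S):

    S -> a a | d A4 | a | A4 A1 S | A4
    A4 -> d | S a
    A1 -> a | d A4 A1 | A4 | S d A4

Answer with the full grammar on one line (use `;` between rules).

S -> d | S a | a a | d A4 | a | A4 A1 S; A4 -> d | S a; A1 -> d | S a | a | d A4 A1 | S d A4

Unit pairs: A1 ⇒* {A4}; S ⇒* {A4}.
For each unit pair (A, B), copy every non-unit production of B to A, then drop all unit productions.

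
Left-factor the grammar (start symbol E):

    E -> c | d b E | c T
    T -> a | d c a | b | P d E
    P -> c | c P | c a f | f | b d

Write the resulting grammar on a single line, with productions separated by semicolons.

E -> d b E | c E'; T -> a | d c a | b | P d E; P -> f | b d | c P'; E' -> ε | T; P' -> ε | P | a f

E has alternatives sharing prefix 'c': factor to E → c E' with E' → ε | T.
P has alternatives sharing prefix 'c': factor to P → c P' with P' → ε | P | a f.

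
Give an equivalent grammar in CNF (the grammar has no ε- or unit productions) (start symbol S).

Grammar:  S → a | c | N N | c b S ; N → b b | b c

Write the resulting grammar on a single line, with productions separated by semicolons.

S → a | c | N N | X1 Y1; N → X2 X2 | X2 X1; X1 → c; X2 → b; Y1 → X2 S

Introduce a nonterminal for each terminal appearing in a rule of length ≥ 2: X1 → c, X2 → b.
Binarize each right-hand side of length ≥ 3 by chaining fresh nonterminals (Y1, Y2, …): affected rules were S → X1 X2 S.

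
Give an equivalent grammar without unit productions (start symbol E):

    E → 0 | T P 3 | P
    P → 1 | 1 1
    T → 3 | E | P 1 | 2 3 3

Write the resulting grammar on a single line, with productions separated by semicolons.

E → 0 | T P 3 | 1 | 1 1; P → 1 | 1 1; T → 0 | T P 3 | 1 | 1 1 | 3 | P 1 | 2 3 3

Unit pairs: E ⇒* {P}; T ⇒* {E, P}.
For each unit pair (A, B), copy every non-unit production of B to A, then drop all unit productions.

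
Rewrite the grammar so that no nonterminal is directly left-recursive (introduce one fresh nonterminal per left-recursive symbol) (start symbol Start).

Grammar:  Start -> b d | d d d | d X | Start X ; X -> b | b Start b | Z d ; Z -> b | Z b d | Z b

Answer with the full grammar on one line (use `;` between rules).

Directly left-recursive nonterminals: Start, Z.
For Start: α = {X}, β = {b d, d d d, d X}. Rewrite as Start → β Start1 and Start1 → α Start1 | ε.
For Z: α = {b d, b}, β = {b}. Rewrite as Z → β Z1 and Z1 → α Z1 | ε.

Start -> b d Start1 | d d d Start1 | d X Start1; X -> b | b Start b | Z d; Z -> b Z1; Start1 -> X Start1 | ε; Z1 -> b d Z1 | b Z1 | ε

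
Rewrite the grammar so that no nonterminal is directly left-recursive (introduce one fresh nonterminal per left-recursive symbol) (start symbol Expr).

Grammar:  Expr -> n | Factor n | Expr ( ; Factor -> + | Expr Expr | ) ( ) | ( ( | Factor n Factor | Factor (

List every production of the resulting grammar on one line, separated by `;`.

Expr -> n Expr1 | Factor n Expr1; Factor -> + Factor1 | Expr Expr Factor1 | ) ( ) Factor1 | ( ( Factor1; Expr1 -> ( Expr1 | ε; Factor1 -> n Factor Factor1 | ( Factor1 | ε

Left recursion appears on Expr, Factor.
For Expr: α = {(}, β = {n, Factor n}. Rewrite as Expr → β Expr1 and Expr1 → α Expr1 | ε.
For Factor: α = {n Factor, (}, β = {+, Expr Expr, ) ( ), ( (}. Rewrite as Factor → β Factor1 and Factor1 → α Factor1 | ε.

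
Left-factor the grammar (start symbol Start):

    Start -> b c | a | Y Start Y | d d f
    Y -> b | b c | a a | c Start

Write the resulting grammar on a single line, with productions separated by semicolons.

Y has alternatives sharing prefix 'b': factor to Y → b Y1 with Y1 → ε | c.

Start -> b c | a | Y Start Y | d d f; Y -> a a | c Start | b Y1; Y1 -> ε | c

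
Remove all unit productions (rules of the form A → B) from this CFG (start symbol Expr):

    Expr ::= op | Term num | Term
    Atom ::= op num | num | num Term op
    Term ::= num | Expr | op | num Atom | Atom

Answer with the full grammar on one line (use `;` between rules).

Unit pairs: Expr ⇒* {Atom, Term}; Term ⇒* {Atom, Expr}.
Replace each nonterminal's rules with the union of the non-unit rules of every nonterminal it unit-derives.

Expr ::= num | op | num Atom | op num | num Term op | Term num; Atom ::= op num | num | num Term op; Term ::= num | op | num Atom | op num | num Term op | Term num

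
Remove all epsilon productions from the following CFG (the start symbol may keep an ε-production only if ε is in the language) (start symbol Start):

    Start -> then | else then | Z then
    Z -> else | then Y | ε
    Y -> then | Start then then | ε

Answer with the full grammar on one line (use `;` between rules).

Start -> then | else then | Z then; Z -> else | then Y | then; Y -> then | Start then then

The nullable symbols are {Y, Z}.
ε ∉ L(G), so no ε-production is kept.
Add the nullable-subset variants: Z → then Y gives then Y | then.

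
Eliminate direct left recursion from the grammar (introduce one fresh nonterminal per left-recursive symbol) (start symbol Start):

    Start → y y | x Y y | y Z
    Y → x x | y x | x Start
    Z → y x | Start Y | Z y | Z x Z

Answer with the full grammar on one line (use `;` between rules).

Directly left-recursive nonterminal: Z.
For Z: α = {y, x Z}, β = {y x, Start Y}. Rewrite as Z → β Z1 and Z1 → α Z1 | ε.

Start → y y | x Y y | y Z; Y → x x | y x | x Start; Z → y x Z1 | Start Y Z1; Z1 → y Z1 | x Z Z1 | ε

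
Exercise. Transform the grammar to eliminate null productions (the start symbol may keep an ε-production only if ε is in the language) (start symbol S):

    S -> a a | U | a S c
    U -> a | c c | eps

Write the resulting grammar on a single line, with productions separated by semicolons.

Nullable nonterminals: {S, U}.
ε ∈ L(G) since S is nullable, so keep S → ε.
Add the nullable-subset variants: S → a S c gives a S c | a c.

S -> a a | U | a S c | a c | eps; U -> a | c c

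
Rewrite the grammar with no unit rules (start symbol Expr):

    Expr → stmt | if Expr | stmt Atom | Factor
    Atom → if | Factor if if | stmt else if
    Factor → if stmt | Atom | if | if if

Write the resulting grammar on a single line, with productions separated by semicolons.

Expr → if | Factor if if | stmt else if | if stmt | if if | stmt | if Expr | stmt Atom; Atom → if | Factor if if | stmt else if; Factor → if | Factor if if | stmt else if | if stmt | if if

Unit pairs: Expr ⇒* {Atom, Factor}; Factor ⇒* {Atom}.
Replace each nonterminal's rules with the union of the non-unit rules of every nonterminal it unit-derives.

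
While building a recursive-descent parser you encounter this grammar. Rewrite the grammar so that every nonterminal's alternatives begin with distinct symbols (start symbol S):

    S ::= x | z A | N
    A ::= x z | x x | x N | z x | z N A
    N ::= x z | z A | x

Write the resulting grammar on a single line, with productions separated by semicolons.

S ::= x | z A | N; A ::= x A' | z A''; N ::= z A | x N'; A' ::= z | x | N; A'' ::= x | N A; N' ::= z | ε

A has alternatives sharing prefix 'x': factor to A → x A' with A' → z | x | N.
A has alternatives sharing prefix 'z': factor to A → z A'' with A'' → x | N A.
N has alternatives sharing prefix 'x': factor to N → x N' with N' → z | ε.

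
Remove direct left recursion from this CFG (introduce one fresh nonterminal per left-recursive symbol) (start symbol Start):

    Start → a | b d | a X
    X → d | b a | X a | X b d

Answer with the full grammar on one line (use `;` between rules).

Directly left-recursive nonterminal: X.
For X: α = {a, b d}, β = {d, b a}. Rewrite as X → β X1 and X1 → α X1 | ε.

Start → a | b d | a X; X → d X1 | b a X1; X1 → a X1 | b d X1 | ε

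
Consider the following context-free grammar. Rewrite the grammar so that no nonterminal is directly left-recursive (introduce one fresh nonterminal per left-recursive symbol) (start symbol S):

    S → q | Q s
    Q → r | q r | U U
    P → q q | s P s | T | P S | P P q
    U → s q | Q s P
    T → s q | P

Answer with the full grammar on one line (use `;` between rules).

S → q | Q s; Q → r | q r | U U; P → q q P' | s P s P' | T P'; U → s q | Q s P; T → s q | P; P' → S P' | P q P' | ε

Directly left-recursive nonterminal: P.
For P: α = {S, P q}, β = {q q, s P s, T}. Rewrite as P → β P' and P' → α P' | ε.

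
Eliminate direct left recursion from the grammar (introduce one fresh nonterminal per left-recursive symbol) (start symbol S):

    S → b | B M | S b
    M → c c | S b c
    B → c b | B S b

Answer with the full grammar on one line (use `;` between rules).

S → b S' | B M S'; M → c c | S b c; B → c b B'; S' → b S' | ε; B' → S b B' | ε

S, B are directly left-recursive.
For S: α = {b}, β = {b, B M}. Rewrite as S → β S' and S' → α S' | ε.
For B: α = {S b}, β = {c b}. Rewrite as B → β B' and B' → α B' | ε.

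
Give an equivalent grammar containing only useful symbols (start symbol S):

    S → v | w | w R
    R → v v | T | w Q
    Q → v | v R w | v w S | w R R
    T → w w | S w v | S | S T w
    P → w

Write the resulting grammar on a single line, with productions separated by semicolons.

Generating nonterminals: {P, Q, R, S, T}.
Reachable from S after that: {Q, R, S, T}.
Removed useless symbols: {P} and every production mentioning them.

S → v | w | w R; R → v v | T | w Q; Q → v | v R w | v w S | w R R; T → w w | S w v | S | S T w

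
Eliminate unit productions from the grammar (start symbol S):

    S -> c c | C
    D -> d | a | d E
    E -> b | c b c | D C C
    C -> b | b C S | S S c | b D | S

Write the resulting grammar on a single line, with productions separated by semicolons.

Unit pairs: C ⇒* {S}; S ⇒* {C}.
For every A with A ⇒* B via unit rules, add B's non-unit alternatives to A; then delete every rule of the form X → Y.

S -> b | b C S | S S c | b D | c c; D -> d | a | d E; E -> b | c b c | D C C; C -> b | b C S | S S c | b D | c c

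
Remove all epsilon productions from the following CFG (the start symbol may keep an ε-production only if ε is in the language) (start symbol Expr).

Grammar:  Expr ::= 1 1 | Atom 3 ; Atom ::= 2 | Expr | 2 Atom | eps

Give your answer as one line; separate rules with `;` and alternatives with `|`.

Expr ::= 1 1 | Atom 3 | 3; Atom ::= 2 | Expr | 2 Atom

Nullable set = {Atom}.
ε ∉ L(G), so no ε-production is kept.
For each production, add variants omitting each subset of nullable occurrences: Expr → Atom 3 gives Atom 3 | 3.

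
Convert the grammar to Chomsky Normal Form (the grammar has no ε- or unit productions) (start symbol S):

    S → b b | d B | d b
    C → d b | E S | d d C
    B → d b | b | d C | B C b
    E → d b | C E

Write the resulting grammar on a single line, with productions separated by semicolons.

Introduce a nonterminal for each terminal appearing in a rule of length ≥ 2: X1 → b, X2 → d.
Binarize each right-hand side of length ≥ 3 by chaining fresh nonterminals (Y1, Y2, …): affected rules were C → X2 X2 C; B → B C X1.

S → X1 X1 | X2 B | X2 X1; C → X2 X1 | E S | X2 Y1; B → X2 X1 | b | X2 C | B Y2; E → X2 X1 | C E; X1 → b; X2 → d; Y1 → X2 C; Y2 → C X1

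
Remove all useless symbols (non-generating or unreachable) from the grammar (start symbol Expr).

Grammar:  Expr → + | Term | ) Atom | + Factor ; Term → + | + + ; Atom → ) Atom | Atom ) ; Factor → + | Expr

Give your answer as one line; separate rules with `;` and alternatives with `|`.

Expr → + | Term | + Factor; Term → + | + +; Factor → + | Expr

Generating nonterminals: {Expr, Factor, Term}.
Reachable from Expr after that: {Expr, Factor, Term}.
Removed useless symbols: {Atom} and every production mentioning them.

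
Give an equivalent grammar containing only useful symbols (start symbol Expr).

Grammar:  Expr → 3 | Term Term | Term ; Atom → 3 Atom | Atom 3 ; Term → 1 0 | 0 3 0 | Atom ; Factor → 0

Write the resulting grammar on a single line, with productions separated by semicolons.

Generating nonterminals: {Expr, Factor, Term}.
Reachable from Expr after that: {Expr, Term}.
Removed useless symbols: {Atom, Factor} and every production mentioning them.

Expr → 3 | Term Term | Term; Term → 1 0 | 0 3 0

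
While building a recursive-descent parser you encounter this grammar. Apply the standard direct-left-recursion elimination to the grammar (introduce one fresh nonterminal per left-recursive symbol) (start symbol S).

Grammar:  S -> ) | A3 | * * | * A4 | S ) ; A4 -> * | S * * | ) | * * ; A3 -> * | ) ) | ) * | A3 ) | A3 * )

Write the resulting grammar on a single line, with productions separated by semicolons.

S, A3 are directly left-recursive.
For S: α = {)}, β = {), A3, * *, * A4}. Rewrite as S → β S' and S' → α S' | ε.
For A3: α = {), * )}, β = {*, ) ), ) *}. Rewrite as A3 → β A3' and A3' → α A3' | ε.

S -> ) S' | A3 S' | * * S' | * A4 S'; A4 -> * | S * * | ) | * *; A3 -> * A3' | ) ) A3' | ) * A3'; S' -> ) S' | ε; A3' -> ) A3' | * ) A3' | ε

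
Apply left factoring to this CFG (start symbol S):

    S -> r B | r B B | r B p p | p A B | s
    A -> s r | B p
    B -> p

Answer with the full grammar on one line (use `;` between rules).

S -> p A B | s | r B S'; A -> s r | B p; B -> p; S' -> ε | B | p p

S has alternatives sharing prefix 'r B': factor to S → r B S' with S' → ε | B | p p.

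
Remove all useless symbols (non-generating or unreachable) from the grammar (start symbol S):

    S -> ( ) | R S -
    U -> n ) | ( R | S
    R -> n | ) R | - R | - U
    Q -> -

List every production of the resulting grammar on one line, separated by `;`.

S -> ( ) | R S -; U -> n ) | ( R | S; R -> n | ) R | - R | - U

Generating nonterminals: {Q, R, S, U}.
Reachable from S after that: {R, S, U}.
Removed useless symbols: {Q} and every production mentioning them.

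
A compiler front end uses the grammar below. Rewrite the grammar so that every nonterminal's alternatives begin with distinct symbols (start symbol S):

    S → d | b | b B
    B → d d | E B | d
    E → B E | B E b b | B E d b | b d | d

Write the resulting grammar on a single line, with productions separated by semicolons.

S → d | b S'; B → E B | d B'; E → b d | d | B E E'; S' → ε | B; B' → d | ε; E' → ε | b b | d b

S has alternatives sharing prefix 'b': factor to S → b S' with S' → ε | B.
B has alternatives sharing prefix 'd': factor to B → d B' with B' → d | ε.
E has alternatives sharing prefix 'B E': factor to E → B E E' with E' → ε | b b | d b.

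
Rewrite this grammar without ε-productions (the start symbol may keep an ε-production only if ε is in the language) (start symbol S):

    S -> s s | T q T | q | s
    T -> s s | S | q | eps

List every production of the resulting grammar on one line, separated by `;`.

Nullable nonterminals: {T}.
ε ∉ L(G), so no ε-production is kept.
Expand every rule over subsets of its nullable positions: S → T q T gives T q T | T q | q T | q.

S -> s s | T q T | T q | q T | q | s; T -> s s | S | q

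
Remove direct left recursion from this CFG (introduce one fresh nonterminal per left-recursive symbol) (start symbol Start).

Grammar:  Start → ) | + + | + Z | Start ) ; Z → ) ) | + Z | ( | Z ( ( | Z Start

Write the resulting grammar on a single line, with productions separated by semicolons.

Start → ) Start1 | + + Start1 | + Z Start1; Z → ) ) Z1 | + Z Z1 | ( Z1; Start1 → ) Start1 | ε; Z1 → ( ( Z1 | Start Z1 | ε

Start, Z are directly left-recursive.
For Start: α = {)}, β = {), + +, + Z}. Rewrite as Start → β Start1 and Start1 → α Start1 | ε.
For Z: α = {( (, Start}, β = {) ), + Z, (}. Rewrite as Z → β Z1 and Z1 → α Z1 | ε.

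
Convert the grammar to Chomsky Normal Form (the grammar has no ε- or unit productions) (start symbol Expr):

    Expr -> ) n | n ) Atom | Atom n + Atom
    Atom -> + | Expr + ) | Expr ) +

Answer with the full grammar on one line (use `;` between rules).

Expr -> X1 X2 | X2 Y1 | Atom Y2; Atom -> + | Expr Y4 | Expr Y5; X1 -> ); X2 -> n; X3 -> +; Y1 -> X1 Atom; Y2 -> X2 Y3; Y3 -> X3 Atom; Y4 -> X3 X1; Y5 -> X1 X3

Introduce a nonterminal for each terminal appearing in a rule of length ≥ 2: X1 → ), X2 → n, X3 → +.
Binarize each right-hand side of length ≥ 3 by chaining fresh nonterminals (Y1, Y2, …): affected rules were Expr → X2 X1 Atom; Expr → Atom X2 X3 Atom; Atom → Expr X3 X1; Atom → Expr X1 X3.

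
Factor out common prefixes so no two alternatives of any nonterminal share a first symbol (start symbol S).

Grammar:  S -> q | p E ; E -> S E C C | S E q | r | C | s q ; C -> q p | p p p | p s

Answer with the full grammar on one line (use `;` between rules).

S -> q | p E; E -> r | C | s q | S E E'; C -> q p | p C'; E' -> C C | q; C' -> p p | s

E has alternatives sharing prefix 'S E': factor to E → S E E' with E' → C C | q.
C has alternatives sharing prefix 'p': factor to C → p C' with C' → p p | s.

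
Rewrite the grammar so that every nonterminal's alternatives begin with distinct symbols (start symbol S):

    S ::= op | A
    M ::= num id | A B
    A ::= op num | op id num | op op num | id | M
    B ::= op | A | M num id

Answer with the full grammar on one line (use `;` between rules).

A has alternatives sharing prefix 'op': factor to A → op A' with A' → num | id num | op num.

S ::= op | A; M ::= num id | A B; A ::= id | M | op A'; B ::= op | A | M num id; A' ::= num | id num | op num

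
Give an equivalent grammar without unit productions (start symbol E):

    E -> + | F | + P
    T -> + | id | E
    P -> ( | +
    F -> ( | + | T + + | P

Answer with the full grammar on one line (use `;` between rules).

E -> + | + P | ( | T + +; T -> + | + P | ( | T + + | id; P -> ( | +; F -> ( | + | T + +

Unit pairs: E ⇒* {F, P}; F ⇒* {P}; T ⇒* {E, F, P}.
For every A with A ⇒* B via unit rules, add B's non-unit alternatives to A; then delete every rule of the form X → Y.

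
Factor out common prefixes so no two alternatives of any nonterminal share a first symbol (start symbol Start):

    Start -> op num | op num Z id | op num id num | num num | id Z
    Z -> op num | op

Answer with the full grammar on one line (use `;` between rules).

Start has alternatives sharing prefix 'op num': factor to Start → op num Start1 with Start1 → ε | Z id | id num.
Z has alternatives sharing prefix 'op': factor to Z → op Z1 with Z1 → num | ε.

Start -> num num | id Z | op num Start1; Z -> op Z1; Start1 -> eps | Z id | id num; Z1 -> num | eps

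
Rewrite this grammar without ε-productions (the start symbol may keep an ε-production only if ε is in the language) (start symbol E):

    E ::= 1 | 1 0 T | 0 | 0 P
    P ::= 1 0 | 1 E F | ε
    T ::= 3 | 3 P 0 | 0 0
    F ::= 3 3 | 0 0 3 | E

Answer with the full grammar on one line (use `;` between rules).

E ::= 1 | 1 0 T | 0 | 0 P; P ::= 1 0 | 1 E F; T ::= 3 | 3 P 0 | 3 0 | 0 0; F ::= 3 3 | 0 0 3 | E

The nullable symbols are {P}.
ε ∉ L(G), so no ε-production is kept.
Expand every rule over subsets of its nullable positions: T → 3 P 0 gives 3 P 0 | 3 0.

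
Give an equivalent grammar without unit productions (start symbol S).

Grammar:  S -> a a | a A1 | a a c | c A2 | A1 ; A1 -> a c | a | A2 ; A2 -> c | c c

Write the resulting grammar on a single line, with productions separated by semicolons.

S -> c | c c | a c | a | a a | a A1 | a a c | c A2; A1 -> c | c c | a c | a; A2 -> c | c c

Unit pairs: A1 ⇒* {A2}; S ⇒* {A1, A2}.
For every A with A ⇒* B via unit rules, add B's non-unit alternatives to A; then delete every rule of the form X → Y.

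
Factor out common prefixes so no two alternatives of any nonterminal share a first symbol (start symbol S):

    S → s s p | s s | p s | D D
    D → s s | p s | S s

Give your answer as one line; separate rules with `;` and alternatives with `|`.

S → p s | D D | s s S'; D → s s | p s | S s; S' → p | eps

S has alternatives sharing prefix 's s': factor to S → s s S' with S' → p | ε.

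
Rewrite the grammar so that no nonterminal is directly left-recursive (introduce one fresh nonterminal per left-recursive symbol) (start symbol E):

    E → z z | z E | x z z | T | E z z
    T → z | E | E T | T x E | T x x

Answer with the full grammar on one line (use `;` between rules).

E → z z E' | z E E' | x z z E' | T E'; T → z T' | E T' | E T T'; E' → z z E' | ε; T' → x E T' | x x T' | ε

Directly left-recursive nonterminals: E, T.
For E: α = {z z}, β = {z z, z E, x z z, T}. Rewrite as E → β E' and E' → α E' | ε.
For T: α = {x E, x x}, β = {z, E, E T}. Rewrite as T → β T' and T' → α T' | ε.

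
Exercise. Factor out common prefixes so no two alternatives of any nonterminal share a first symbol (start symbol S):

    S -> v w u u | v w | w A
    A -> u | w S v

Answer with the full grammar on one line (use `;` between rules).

S has alternatives sharing prefix 'v w': factor to S → v w S' with S' → u u | ε.

S -> w A | v w S'; A -> u | w S v; S' -> u u | ε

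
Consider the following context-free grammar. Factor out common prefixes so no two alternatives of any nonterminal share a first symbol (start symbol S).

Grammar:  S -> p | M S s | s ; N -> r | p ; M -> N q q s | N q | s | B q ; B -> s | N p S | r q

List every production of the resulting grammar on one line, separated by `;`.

S -> p | M S s | s; N -> r | p; M -> s | B q | N q M'; B -> s | N p S | r q; M' -> q s | epsilon

M has alternatives sharing prefix 'N q': factor to M → N q M' with M' → q s | ε.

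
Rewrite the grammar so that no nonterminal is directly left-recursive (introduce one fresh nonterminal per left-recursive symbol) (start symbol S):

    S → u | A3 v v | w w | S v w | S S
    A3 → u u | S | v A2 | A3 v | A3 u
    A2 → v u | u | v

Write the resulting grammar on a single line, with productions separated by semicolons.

S → u S' | A3 v v S' | w w S'; A3 → u u A3' | S A3' | v A2 A3'; A2 → v u | u | v; S' → v w S' | S S' | ε; A3' → v A3' | u A3' | ε

S, A3 are directly left-recursive.
For S: α = {v w, S}, β = {u, A3 v v, w w}. Rewrite as S → β S' and S' → α S' | ε.
For A3: α = {v, u}, β = {u u, S, v A2}. Rewrite as A3 → β A3' and A3' → α A3' | ε.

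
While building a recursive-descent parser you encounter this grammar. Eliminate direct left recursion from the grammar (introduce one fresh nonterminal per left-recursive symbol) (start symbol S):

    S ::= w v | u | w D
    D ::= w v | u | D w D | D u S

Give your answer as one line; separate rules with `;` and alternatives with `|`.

Left recursion appears on D.
For D: α = {w D, u S}, β = {w v, u}. Rewrite as D → β D' and D' → α D' | ε.

S ::= w v | u | w D; D ::= w v D' | u D'; D' ::= w D D' | u S D' | ε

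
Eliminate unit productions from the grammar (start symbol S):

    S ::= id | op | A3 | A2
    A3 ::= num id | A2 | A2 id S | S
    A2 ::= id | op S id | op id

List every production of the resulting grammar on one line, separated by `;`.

S ::= id | op S id | op id | op | num id | A2 id S; A3 ::= id | op S id | op id | op | num id | A2 id S; A2 ::= id | op S id | op id

Unit pairs: A3 ⇒* {A2, S}; S ⇒* {A2, A3}.
Replace each nonterminal's rules with the union of the non-unit rules of every nonterminal it unit-derives.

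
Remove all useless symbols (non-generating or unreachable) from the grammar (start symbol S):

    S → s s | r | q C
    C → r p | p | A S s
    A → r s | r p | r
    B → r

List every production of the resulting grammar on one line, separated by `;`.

Generating nonterminals: {A, B, C, S}.
Reachable from S after that: {A, C, S}.
Removed useless symbols: {B} and every production mentioning them.

S → s s | r | q C; C → r p | p | A S s; A → r s | r p | r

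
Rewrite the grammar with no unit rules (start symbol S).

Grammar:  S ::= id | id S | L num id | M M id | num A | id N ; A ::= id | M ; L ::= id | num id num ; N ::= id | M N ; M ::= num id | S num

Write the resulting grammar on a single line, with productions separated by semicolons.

Unit pairs: A ⇒* {M}.
For every A with A ⇒* B via unit rules, add B's non-unit alternatives to A; then delete every rule of the form X → Y.

S ::= id | id S | L num id | M M id | num A | id N; A ::= id | num id | S num; L ::= id | num id num; N ::= id | M N; M ::= num id | S num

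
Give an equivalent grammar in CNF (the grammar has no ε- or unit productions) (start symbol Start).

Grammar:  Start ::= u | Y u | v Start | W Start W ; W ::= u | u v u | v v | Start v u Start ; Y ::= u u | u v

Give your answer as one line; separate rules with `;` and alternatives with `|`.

Introduce a nonterminal for each terminal appearing in a rule of length ≥ 2: X1 → u, X2 → v.
Binarize each right-hand side of length ≥ 3 by chaining fresh nonterminals (Y1, Y2, …): affected rules were Start → W Start W; W → X1 X2 X1; W → Start X2 X1 Start.

Start ::= u | Y X1 | X2 Start | W Y1; W ::= u | X1 Y2 | X2 X2 | Start Y3; Y ::= X1 X1 | X1 X2; X1 ::= u; X2 ::= v; Y1 ::= Start W; Y2 ::= X2 X1; Y3 ::= X2 Y4; Y4 ::= X1 Start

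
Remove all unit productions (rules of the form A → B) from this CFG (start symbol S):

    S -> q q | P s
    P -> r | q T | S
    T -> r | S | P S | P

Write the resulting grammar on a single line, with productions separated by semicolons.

S -> q q | P s; P -> q q | P s | r | q T; T -> q q | P s | r | q T | P S

Unit pairs: P ⇒* {S}; T ⇒* {P, S}.
For every A with A ⇒* B via unit rules, add B's non-unit alternatives to A; then delete every rule of the form X → Y.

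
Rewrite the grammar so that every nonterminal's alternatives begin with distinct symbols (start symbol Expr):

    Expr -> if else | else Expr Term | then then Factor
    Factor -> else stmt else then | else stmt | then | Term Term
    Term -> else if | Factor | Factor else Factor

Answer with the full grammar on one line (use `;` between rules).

Factor has alternatives sharing prefix 'else stmt': factor to Factor → else stmt Factor1 with Factor1 → else then | ε.
Term has alternatives sharing prefix 'Factor': factor to Term → Factor Term1 with Term1 → ε | else Factor.

Expr -> if else | else Expr Term | then then Factor; Factor -> then | Term Term | else stmt Factor1; Term -> else if | Factor Term1; Factor1 -> else then | ε; Term1 -> ε | else Factor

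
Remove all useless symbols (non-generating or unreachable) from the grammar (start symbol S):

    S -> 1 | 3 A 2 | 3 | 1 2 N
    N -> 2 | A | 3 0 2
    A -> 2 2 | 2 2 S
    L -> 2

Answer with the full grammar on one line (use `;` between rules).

S -> 1 | 3 A 2 | 3 | 1 2 N; N -> 2 | A | 3 0 2; A -> 2 2 | 2 2 S

Generating nonterminals: {A, L, N, S}.
Reachable from S after that: {A, N, S}.
Removed useless symbols: {L} and every production mentioning them.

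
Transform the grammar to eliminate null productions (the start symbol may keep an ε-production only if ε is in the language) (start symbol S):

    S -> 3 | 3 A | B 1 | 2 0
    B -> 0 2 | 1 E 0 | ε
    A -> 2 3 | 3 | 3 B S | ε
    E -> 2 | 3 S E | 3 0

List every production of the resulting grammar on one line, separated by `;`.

The nullable symbols are {A, B}.
ε ∉ L(G), so no ε-production is kept.
Expand every rule over subsets of its nullable positions: S → B 1 gives B 1 | 1. A → 3 B S gives 3 B S | 3 S.

S -> 3 | 3 A | B 1 | 1 | 2 0; B -> 0 2 | 1 E 0; A -> 2 3 | 3 | 3 B S | 3 S; E -> 2 | 3 S E | 3 0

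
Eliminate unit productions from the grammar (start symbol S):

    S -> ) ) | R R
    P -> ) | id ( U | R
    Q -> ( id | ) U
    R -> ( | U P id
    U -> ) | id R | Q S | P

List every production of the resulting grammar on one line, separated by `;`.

Unit pairs: P ⇒* {R}; U ⇒* {P, R}.
For every A with A ⇒* B via unit rules, add B's non-unit alternatives to A; then delete every rule of the form X → Y.

S -> ) ) | R R; P -> ) | id ( U | ( | U P id; Q -> ( id | ) U; R -> ( | U P id; U -> ) | id R | Q S | id ( U | ( | U P id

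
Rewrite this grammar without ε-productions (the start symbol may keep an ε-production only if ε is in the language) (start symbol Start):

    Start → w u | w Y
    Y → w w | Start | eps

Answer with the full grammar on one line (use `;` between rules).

The nullable symbols are {Y}.
ε ∉ L(G), so no ε-production is kept.
Add the nullable-subset variants: Start → w Y gives w Y | w.

Start → w u | w Y | w; Y → w w | Start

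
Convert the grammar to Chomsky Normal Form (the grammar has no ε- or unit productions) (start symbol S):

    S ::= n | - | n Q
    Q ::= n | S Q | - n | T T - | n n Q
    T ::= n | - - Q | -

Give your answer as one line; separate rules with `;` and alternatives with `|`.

S ::= n | - | X1 Q; Q ::= n | S Q | X2 X1 | T Y1 | X1 Y2; T ::= n | X2 Y3 | -; X1 ::= n; X2 ::= -; Y1 ::= T X2; Y2 ::= X1 Q; Y3 ::= X2 Q

Introduce a nonterminal for each terminal appearing in a rule of length ≥ 2: X1 → n, X2 → -.
Binarize each right-hand side of length ≥ 3 by chaining fresh nonterminals (Y1, Y2, …): affected rules were Q → T T X2; Q → X1 X1 Q; T → X2 X2 Q.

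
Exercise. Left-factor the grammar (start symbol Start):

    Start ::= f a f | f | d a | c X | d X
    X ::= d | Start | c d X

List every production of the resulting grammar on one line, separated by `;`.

Start ::= c X | f Start1 | d Start2; X ::= d | Start | c d X; Start1 ::= a f | epsilon; Start2 ::= a | X

Start has alternatives sharing prefix 'f': factor to Start → f Start1 with Start1 → a f | ε.
Start has alternatives sharing prefix 'd': factor to Start → d Start2 with Start2 → a | X.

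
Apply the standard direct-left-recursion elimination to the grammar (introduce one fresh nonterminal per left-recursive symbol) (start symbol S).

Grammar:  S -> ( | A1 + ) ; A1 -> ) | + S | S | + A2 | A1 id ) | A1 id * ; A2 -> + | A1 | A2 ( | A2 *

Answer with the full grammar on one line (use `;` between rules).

Directly left-recursive nonterminals: A1, A2.
For A1: α = {id ), id *}, β = {), + S, S, + A2}. Rewrite as A1 → β A1' and A1' → α A1' | ε.
For A2: α = {(, *}, β = {+, A1}. Rewrite as A2 → β A2' and A2' → α A2' | ε.

S -> ( | A1 + ); A1 -> ) A1' | + S A1' | S A1' | + A2 A1'; A2 -> + A2' | A1 A2'; A1' -> id ) A1' | id * A1' | ε; A2' -> ( A2' | * A2' | ε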